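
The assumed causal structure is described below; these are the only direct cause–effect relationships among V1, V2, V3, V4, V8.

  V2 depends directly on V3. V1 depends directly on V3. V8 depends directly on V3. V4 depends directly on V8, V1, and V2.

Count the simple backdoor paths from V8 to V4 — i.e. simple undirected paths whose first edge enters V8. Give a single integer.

2

A backdoor path from V8 to V4 is any simple undirected path whose first edge points into V8 (i.e. leaves V8 via a parent).
Parents of V8: {V3}.
Enumerating:
  P1: V8 <- V3 -> V1 -> V4
  P2: V8 <- V3 -> V2 -> V4
That exhausts the simple backdoor paths. Count: 2.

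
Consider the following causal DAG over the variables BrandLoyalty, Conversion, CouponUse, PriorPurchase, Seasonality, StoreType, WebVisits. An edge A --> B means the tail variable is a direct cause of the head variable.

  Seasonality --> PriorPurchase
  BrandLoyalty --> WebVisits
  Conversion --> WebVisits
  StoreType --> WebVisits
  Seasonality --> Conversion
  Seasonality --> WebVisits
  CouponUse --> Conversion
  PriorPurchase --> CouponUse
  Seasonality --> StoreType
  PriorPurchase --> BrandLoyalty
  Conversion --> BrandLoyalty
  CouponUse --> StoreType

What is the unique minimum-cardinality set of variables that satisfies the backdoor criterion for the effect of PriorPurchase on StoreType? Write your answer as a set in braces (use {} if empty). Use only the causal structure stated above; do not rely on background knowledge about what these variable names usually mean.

{Seasonality}

Variables eligible for adjustment (non-descendants of PriorPurchase, excluding PriorPurchase and StoreType): {Seasonality}.
Backdoor paths from PriorPurchase to StoreType:
  P1: PriorPurchase <- Seasonality -> StoreType
  P2: PriorPurchase <- Seasonality -> Conversion <- CouponUse -> StoreType
  P3: PriorPurchase <- Seasonality -> Conversion -> BrandLoyalty -> WebVisits <- StoreType
  P4: PriorPurchase <- Seasonality -> Conversion -> WebVisits <- StoreType
  P5: PriorPurchase <- Seasonality -> WebVisits <- StoreType
  P6: PriorPurchase <- Seasonality -> WebVisits <- Conversion <- CouponUse -> StoreType
  P7: PriorPurchase <- Seasonality -> WebVisits <- BrandLoyalty <- Conversion <- CouponUse -> StoreType
The empty set is not sufficient: P1 (PriorPurchase <- Seasonality -> StoreType) has no collider blocking it and no conditioned non-collider, so it is open.
Try {Seasonality}:
  P1: blocked at fork node Seasonality ∈ conditioning set.
  P2: blocked at fork node Seasonality ∈ conditioning set.
  P3: blocked at fork node Seasonality ∈ conditioning set.
  P4: blocked at fork node Seasonality ∈ conditioning set.
  P5: blocked at fork node Seasonality ∈ conditioning set.
  P6: blocked at fork node Seasonality ∈ conditioning set.
  P7: blocked at fork node Seasonality ∈ conditioning set.
{Seasonality} contains no descendant of PriorPurchase and blocks every backdoor path.
{Seasonality} is the unique smallest valid adjustment set.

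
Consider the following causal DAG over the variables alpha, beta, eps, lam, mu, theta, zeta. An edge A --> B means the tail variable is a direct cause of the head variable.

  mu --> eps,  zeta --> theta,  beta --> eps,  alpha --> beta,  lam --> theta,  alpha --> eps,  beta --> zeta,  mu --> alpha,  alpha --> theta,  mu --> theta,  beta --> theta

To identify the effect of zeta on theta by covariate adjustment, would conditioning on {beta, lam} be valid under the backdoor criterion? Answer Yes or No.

Backdoor paths from zeta to theta (paths whose first edge points into zeta):
  P1: zeta <- beta <- alpha <- mu -> theta
  P2: zeta <- beta <- alpha -> eps <- mu -> theta
  P3: zeta <- beta <- alpha -> theta
  P4: zeta <- beta -> eps <- mu -> alpha -> theta
  P5: zeta <- beta -> eps <- mu -> theta
  P6: zeta <- beta -> eps <- alpha <- mu -> theta
  P7: zeta <- beta -> eps <- alpha -> theta
  P8: zeta <- beta -> theta
Condition 1 (no descendant of zeta in the set): holds — descendants of zeta are {theta}; none are in {beta, lam}.
Condition 2 (every backdoor path blocked by {beta, lam}):
  P1: blocked at chain node beta ∈ conditioning set.
  P2: blocked at chain node beta ∈ conditioning set.
  P3: blocked at chain node beta ∈ conditioning set.
  P4: blocked at fork node beta ∈ conditioning set.
  P5: blocked at fork node beta ∈ conditioning set.
  P6: blocked at fork node beta ∈ conditioning set.
  P7: blocked at fork node beta ∈ conditioning set.
  P8: blocked at fork node beta ∈ conditioning set.
{beta, lam} satisfies the backdoor criterion.

Yes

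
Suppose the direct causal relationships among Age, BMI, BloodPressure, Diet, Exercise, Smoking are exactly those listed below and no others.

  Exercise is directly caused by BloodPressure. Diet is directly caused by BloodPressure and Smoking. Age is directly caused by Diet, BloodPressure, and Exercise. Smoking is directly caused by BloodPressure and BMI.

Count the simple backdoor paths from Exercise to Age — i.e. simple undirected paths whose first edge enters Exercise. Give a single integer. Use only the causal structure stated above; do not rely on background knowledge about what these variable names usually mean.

3

A backdoor path from Exercise to Age is any simple undirected path whose first edge points into Exercise (i.e. leaves Exercise via a parent).
Parents of Exercise: {BloodPressure}.
Enumerating:
  P1: Exercise <- BloodPressure -> Smoking -> Diet -> Age
  P2: Exercise <- BloodPressure -> Diet -> Age
  P3: Exercise <- BloodPressure -> Age
That exhausts the simple backdoor paths. Count: 3.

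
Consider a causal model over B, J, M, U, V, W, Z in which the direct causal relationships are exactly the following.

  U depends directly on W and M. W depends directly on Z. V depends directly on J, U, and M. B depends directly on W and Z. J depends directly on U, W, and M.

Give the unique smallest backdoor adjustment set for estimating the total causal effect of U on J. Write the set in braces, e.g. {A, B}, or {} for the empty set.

{M, W}

Variables eligible for adjustment (non-descendants of U, excluding U and J): {B, M, W, Z}.
Backdoor paths from U to J:
  P1: U <- W -> J
  P2: U <- M -> J
  P3: U <- M -> V <- J
The empty set is not sufficient: P1 (U <- W -> J) has no collider blocking it and no conditioned non-collider, so it is open.
Try {M, W}:
  P1: blocked at fork node W ∈ conditioning set.
  P2: blocked at fork node M ∈ conditioning set.
  P3: blocked at fork node M ∈ conditioning set.
{M, W} contains no descendant of U and blocks every backdoor path.
Every element of {M, W} is needed (dropping M leaves P2 open; dropping W leaves P1 open), so no proper subset is valid.
Among all size-2 subsets of the eligible variables, only {M, W} blocks every backdoor path, so it is the unique smallest valid adjustment set.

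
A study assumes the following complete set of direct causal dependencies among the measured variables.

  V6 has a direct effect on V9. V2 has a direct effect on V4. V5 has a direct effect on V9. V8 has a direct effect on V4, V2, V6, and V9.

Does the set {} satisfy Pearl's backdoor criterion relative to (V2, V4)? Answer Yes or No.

No

Backdoor paths from V2 to V4 (paths whose first edge points into V2):
  P1: V2 <- V8 -> V4
Condition 1 (no descendant of V2 in the set): holds — descendants of V2 are {V4}; none are in {}.
Condition 2 (every backdoor path blocked by {}):
  P1: open — no interior node is in the conditioning set.
{} does not satisfy the backdoor criterion.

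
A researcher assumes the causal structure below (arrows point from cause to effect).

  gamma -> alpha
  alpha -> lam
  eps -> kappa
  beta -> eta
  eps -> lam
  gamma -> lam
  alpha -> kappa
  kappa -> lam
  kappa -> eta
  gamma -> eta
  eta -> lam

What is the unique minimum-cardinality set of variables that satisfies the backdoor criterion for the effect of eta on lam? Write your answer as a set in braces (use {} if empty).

Variables eligible for adjustment (non-descendants of eta, excluding eta and lam): {alpha, beta, eps, gamma, kappa}.
Backdoor paths from eta to lam:
  P1: eta <- gamma -> alpha -> kappa <- eps -> lam
  P2: eta <- gamma -> alpha -> kappa -> lam
  P3: eta <- gamma -> alpha -> lam
  P4: eta <- gamma -> lam
  P5: eta <- kappa <- eps -> lam
  P6: eta <- kappa <- alpha <- gamma -> lam
  P7: eta <- kappa <- alpha -> lam
  P8: eta <- kappa -> lam
The empty set is not sufficient: P2 (eta <- gamma -> alpha -> kappa -> lam) has no collider blocking it and no conditioned non-collider, so it is open.
Try {gamma, kappa}:
  P1: blocked at fork node gamma ∈ conditioning set.
  P2: blocked at fork node gamma ∈ conditioning set.
  P3: blocked at fork node gamma ∈ conditioning set.
  P4: blocked at fork node gamma ∈ conditioning set.
  P5: blocked at chain node kappa ∈ conditioning set.
  P6: blocked at chain node kappa ∈ conditioning set.
  P7: blocked at chain node kappa ∈ conditioning set.
  P8: blocked at fork node kappa ∈ conditioning set.
{gamma, kappa} contains no descendant of eta and blocks every backdoor path.
Every element of {gamma, kappa} is needed (dropping gamma leaves P1 open; dropping kappa leaves P5 open), so no proper subset is valid.
Among all size-2 subsets of the eligible variables, only {gamma, kappa} blocks every backdoor path, so it is the unique smallest valid adjustment set.

{gamma, kappa}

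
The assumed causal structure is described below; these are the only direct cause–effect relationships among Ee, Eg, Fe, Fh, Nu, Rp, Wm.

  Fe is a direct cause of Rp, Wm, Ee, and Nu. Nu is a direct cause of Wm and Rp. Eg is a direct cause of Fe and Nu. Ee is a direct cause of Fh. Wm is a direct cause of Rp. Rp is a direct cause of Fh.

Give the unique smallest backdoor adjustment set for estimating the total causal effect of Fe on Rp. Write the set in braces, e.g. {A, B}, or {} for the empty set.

Variables eligible for adjustment (non-descendants of Fe, excluding Fe and Rp): {Eg}.
Backdoor paths from Fe to Rp:
  P1: Fe <- Eg -> Nu -> Wm -> Rp
  P2: Fe <- Eg -> Nu -> Rp
The empty set is not sufficient: P1 (Fe <- Eg -> Nu -> Wm -> Rp) has no collider blocking it and no conditioned non-collider, so it is open.
Try {Eg}:
  P1: blocked at fork node Eg ∈ conditioning set.
  P2: blocked at fork node Eg ∈ conditioning set.
{Eg} contains no descendant of Fe and blocks every backdoor path.
{Eg} is the unique smallest valid adjustment set.

{Eg}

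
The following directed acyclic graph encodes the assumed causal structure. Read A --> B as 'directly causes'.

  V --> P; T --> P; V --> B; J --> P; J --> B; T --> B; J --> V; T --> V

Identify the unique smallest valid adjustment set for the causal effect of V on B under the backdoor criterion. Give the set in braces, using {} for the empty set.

Variables eligible for adjustment (non-descendants of V, excluding V and B): {J, T}.
Backdoor paths from V to B:
  P1: V <- J -> P <- T -> B
  P2: V <- J -> B
  P3: V <- T -> P <- J -> B
  P4: V <- T -> B
The empty set is not sufficient: P2 (V <- J -> B) has no collider blocking it and no conditioned non-collider, so it is open.
Try {J, T}:
  P1: blocked at fork node J ∈ conditioning set.
  P2: blocked at fork node J ∈ conditioning set.
  P3: blocked at fork node T ∈ conditioning set.
  P4: blocked at fork node T ∈ conditioning set.
{J, T} contains no descendant of V and blocks every backdoor path.
Every element of {J, T} is needed (dropping J leaves P2 open; dropping T leaves P4 open), so no proper subset is valid.
Among all size-2 subsets of the eligible variables, only {J, T} blocks every backdoor path, so it is the unique smallest valid adjustment set.

{J, T}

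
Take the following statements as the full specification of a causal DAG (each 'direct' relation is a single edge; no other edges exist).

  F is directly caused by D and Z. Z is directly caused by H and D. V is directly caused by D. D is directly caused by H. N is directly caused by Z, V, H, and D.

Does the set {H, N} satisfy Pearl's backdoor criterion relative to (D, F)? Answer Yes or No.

No

Backdoor paths from D to F (paths whose first edge points into D):
  P1: D <- H -> Z -> F
  P2: D <- H -> N <- Z -> F
Condition 1 (no descendant of D in the set): FAILS — N is a descendant of D.
Condition 2 (every backdoor path blocked by {H, N}):
  P1: blocked at fork node H ∈ conditioning set.
  P2: blocked at fork node H ∈ conditioning set.
{H, N} does not satisfy the backdoor criterion.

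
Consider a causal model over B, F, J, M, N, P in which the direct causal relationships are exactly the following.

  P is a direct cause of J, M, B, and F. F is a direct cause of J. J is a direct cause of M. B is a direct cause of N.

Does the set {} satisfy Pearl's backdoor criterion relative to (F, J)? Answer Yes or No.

Backdoor paths from F to J (paths whose first edge points into F):
  P1: F <- P -> J
  P2: F <- P -> M <- J
Condition 1 (no descendant of F in the set): holds — descendants of F are {J, M}; none are in {}.
Condition 2 (every backdoor path blocked by {}):
  P1: open — no interior node is in the conditioning set.
  P2: blocked at collider M (neither it nor any descendant is in the conditioning set).
{} does not satisfy the backdoor criterion.

No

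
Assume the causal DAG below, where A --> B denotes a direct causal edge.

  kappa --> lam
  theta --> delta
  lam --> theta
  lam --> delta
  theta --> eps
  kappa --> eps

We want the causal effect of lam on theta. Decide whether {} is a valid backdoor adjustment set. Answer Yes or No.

Backdoor paths from lam to theta (paths whose first edge points into lam):
  P1: lam <- kappa -> eps <- theta
Condition 1 (no descendant of lam in the set): holds — descendants of lam are {delta, eps, theta}; none are in {}.
Condition 2 (every backdoor path blocked by {}):
  P1: blocked at collider eps (neither it nor any descendant is in the conditioning set).
{} satisfies the backdoor criterion.

Yes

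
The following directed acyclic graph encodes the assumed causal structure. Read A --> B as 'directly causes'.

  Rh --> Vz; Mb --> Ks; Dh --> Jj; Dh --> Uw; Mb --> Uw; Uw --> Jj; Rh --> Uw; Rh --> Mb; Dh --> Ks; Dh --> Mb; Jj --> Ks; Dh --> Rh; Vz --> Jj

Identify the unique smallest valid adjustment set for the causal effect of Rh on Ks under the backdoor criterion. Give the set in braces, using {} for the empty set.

Variables eligible for adjustment (non-descendants of Rh, excluding Rh and Ks): {Dh}.
Backdoor paths from Rh to Ks:
  P1: Rh <- Dh -> Mb -> Uw -> Jj -> Ks
  P2: Rh <- Dh -> Mb -> Ks
  P3: Rh <- Dh -> Uw <- Mb -> Ks
  P4: Rh <- Dh -> Uw -> Jj -> Ks
  P5: Rh <- Dh -> Jj <- Uw <- Mb -> Ks
  P6: Rh <- Dh -> Jj -> Ks
  P7: Rh <- Dh -> Ks
The empty set is not sufficient: P1 (Rh <- Dh -> Mb -> Uw -> Jj -> Ks) has no collider blocking it and no conditioned non-collider, so it is open.
Try {Dh}:
  P1: blocked at fork node Dh ∈ conditioning set.
  P2: blocked at fork node Dh ∈ conditioning set.
  P3: blocked at fork node Dh ∈ conditioning set.
  P4: blocked at fork node Dh ∈ conditioning set.
  P5: blocked at fork node Dh ∈ conditioning set.
  P6: blocked at fork node Dh ∈ conditioning set.
  P7: blocked at fork node Dh ∈ conditioning set.
{Dh} contains no descendant of Rh and blocks every backdoor path.
{Dh} is the unique smallest valid adjustment set.

{Dh}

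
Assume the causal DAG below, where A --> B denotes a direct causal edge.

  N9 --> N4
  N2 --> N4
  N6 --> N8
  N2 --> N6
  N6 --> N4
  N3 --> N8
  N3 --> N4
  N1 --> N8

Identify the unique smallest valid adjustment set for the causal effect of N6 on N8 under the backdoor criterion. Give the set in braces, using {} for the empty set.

{}

Variables eligible for adjustment (non-descendants of N6, excluding N6 and N8): {N1, N2, N3, N9}.
Backdoor paths from N6 to N8:
  P1: N6 <- N2 -> N4 <- N3 -> N8
Each backdoor path contains an unconditioned collider, so every path is already blocked with the empty conditioning set:
  P1: blocked at collider N4 (neither it nor any descendant is in the conditioning set).
The empty set is therefore the unique smallest valid set.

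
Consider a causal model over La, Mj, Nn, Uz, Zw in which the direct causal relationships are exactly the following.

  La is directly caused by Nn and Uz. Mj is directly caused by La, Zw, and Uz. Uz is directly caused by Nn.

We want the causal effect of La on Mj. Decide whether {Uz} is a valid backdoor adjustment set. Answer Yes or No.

Yes

Backdoor paths from La to Mj (paths whose first edge points into La):
  P1: La <- Nn -> Uz -> Mj
  P2: La <- Uz -> Mj
Condition 1 (no descendant of La in the set): holds — descendants of La are {Mj}; none are in {Uz}.
Condition 2 (every backdoor path blocked by {Uz}):
  P1: blocked at chain node Uz ∈ conditioning set.
  P2: blocked at fork node Uz ∈ conditioning set.
{Uz} satisfies the backdoor criterion.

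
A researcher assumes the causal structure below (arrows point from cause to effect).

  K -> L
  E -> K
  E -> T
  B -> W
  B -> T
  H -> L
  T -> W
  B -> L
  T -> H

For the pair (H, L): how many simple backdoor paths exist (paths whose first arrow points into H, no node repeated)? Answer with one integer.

A backdoor path from H to L is any simple undirected path whose first edge points into H (i.e. leaves H via a parent).
Parents of H: {T}.
Enumerating:
  P1: H <- T <- E -> K -> L
  P2: H <- T <- B -> L
  P3: H <- T -> W <- B -> L
That exhausts the simple backdoor paths. Count: 3.

3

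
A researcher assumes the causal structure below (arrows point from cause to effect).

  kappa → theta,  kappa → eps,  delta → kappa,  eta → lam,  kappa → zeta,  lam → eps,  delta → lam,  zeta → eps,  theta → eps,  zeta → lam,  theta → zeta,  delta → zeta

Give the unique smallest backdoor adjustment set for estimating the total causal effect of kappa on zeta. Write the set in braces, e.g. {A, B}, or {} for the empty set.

Variables eligible for adjustment (non-descendants of kappa, excluding kappa and zeta): {delta, eta}.
Backdoor paths from kappa to zeta:
  P1: kappa <- delta -> zeta
  P2: kappa <- delta -> lam <- zeta
  P3: kappa <- delta -> lam -> eps <- theta -> zeta
  P4: kappa <- delta -> lam -> eps <- zeta
The empty set is not sufficient: P1 (kappa <- delta -> zeta) has no collider blocking it and no conditioned non-collider, so it is open.
Try {delta}:
  P1: blocked at fork node delta ∈ conditioning set.
  P2: blocked at fork node delta ∈ conditioning set.
  P3: blocked at fork node delta ∈ conditioning set.
  P4: blocked at fork node delta ∈ conditioning set.
{delta} contains no descendant of kappa and blocks every backdoor path.
No other singleton works — e.g. {eta} leaves P1 open — so {delta} is the unique smallest valid adjustment set.

{delta}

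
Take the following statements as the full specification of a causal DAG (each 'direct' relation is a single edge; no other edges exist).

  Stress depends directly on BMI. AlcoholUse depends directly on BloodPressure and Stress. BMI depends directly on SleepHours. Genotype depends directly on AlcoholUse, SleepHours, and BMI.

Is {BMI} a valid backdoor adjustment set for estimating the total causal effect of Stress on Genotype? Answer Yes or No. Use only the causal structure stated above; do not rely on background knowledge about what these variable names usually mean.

Backdoor paths from Stress to Genotype (paths whose first edge points into Stress):
  P1: Stress <- BMI <- SleepHours -> Genotype
  P2: Stress <- BMI -> Genotype
Condition 1 (no descendant of Stress in the set): holds — descendants of Stress are {AlcoholUse, Genotype}; none are in {BMI}.
Condition 2 (every backdoor path blocked by {BMI}):
  P1: blocked at chain node BMI ∈ conditioning set.
  P2: blocked at fork node BMI ∈ conditioning set.
{BMI} satisfies the backdoor criterion.

Yes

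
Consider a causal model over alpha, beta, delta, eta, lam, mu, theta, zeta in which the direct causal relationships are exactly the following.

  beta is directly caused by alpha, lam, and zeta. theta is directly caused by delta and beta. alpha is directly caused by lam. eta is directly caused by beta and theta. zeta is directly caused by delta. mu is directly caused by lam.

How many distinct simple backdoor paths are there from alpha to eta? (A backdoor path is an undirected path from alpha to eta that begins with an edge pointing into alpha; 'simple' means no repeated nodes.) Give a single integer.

3

A backdoor path from alpha to eta is any simple undirected path whose first edge points into alpha (i.e. leaves alpha via a parent).
Parents of alpha: {lam}.
Enumerating:
  P1: alpha <- lam -> beta <- zeta <- delta -> theta -> eta
  P2: alpha <- lam -> beta -> theta -> eta
  P3: alpha <- lam -> beta -> eta
That exhausts the simple backdoor paths. Count: 3.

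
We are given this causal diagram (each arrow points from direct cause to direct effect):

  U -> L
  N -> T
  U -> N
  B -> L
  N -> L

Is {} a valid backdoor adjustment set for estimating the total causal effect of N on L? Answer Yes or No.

No

Backdoor paths from N to L (paths whose first edge points into N):
  P1: N <- U -> L
Condition 1 (no descendant of N in the set): holds — descendants of N are {L, T}; none are in {}.
Condition 2 (every backdoor path blocked by {}):
  P1: open — no interior node is in the conditioning set.
{} does not satisfy the backdoor criterion.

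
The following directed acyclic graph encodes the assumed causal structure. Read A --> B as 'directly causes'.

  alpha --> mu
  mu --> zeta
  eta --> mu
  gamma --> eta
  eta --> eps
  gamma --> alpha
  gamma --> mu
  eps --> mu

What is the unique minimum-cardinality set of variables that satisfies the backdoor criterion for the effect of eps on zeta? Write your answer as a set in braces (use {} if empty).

{eta}

Variables eligible for adjustment (non-descendants of eps, excluding eps and zeta): {alpha, eta, gamma}.
Backdoor paths from eps to zeta:
  P1: eps <- eta <- gamma -> alpha -> mu -> zeta
  P2: eps <- eta <- gamma -> mu -> zeta
  P3: eps <- eta -> mu -> zeta
The empty set is not sufficient: P1 (eps <- eta <- gamma -> alpha -> mu -> zeta) has no collider blocking it and no conditioned non-collider, so it is open.
Try {eta}:
  P1: blocked at chain node eta ∈ conditioning set.
  P2: blocked at chain node eta ∈ conditioning set.
  P3: blocked at fork node eta ∈ conditioning set.
{eta} contains no descendant of eps and blocks every backdoor path.
No other singleton works — e.g. {gamma} leaves P3 open — so {eta} is the unique smallest valid adjustment set.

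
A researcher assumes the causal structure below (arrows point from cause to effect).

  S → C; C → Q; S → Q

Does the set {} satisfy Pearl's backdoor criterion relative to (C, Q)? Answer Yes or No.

No

Backdoor paths from C to Q (paths whose first edge points into C):
  P1: C <- S -> Q
Condition 1 (no descendant of C in the set): holds — descendants of C are {Q}; none are in {}.
Condition 2 (every backdoor path blocked by {}):
  P1: open — no interior node is in the conditioning set.
{} does not satisfy the backdoor criterion.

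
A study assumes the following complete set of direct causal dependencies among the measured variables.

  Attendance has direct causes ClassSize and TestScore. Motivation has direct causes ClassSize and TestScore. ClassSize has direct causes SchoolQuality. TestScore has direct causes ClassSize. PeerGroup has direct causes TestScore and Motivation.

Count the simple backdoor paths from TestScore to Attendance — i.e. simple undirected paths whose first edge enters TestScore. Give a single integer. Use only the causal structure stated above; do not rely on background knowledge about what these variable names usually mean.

A backdoor path from TestScore to Attendance is any simple undirected path whose first edge points into TestScore (i.e. leaves TestScore via a parent).
Parents of TestScore: {ClassSize}.
Enumerating:
  P1: TestScore <- ClassSize -> Attendance
That exhausts the simple backdoor paths. Count: 1.

1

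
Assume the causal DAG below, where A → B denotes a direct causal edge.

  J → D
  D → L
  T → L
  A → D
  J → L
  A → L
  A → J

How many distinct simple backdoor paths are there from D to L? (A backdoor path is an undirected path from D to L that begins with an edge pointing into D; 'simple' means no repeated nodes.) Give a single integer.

4

A backdoor path from D to L is any simple undirected path whose first edge points into D (i.e. leaves D via a parent).
Parents of D: {A, J}.
Enumerating:
  P1: D <- A -> J -> L
  P2: D <- A -> L
  P3: D <- J <- A -> L
  P4: D <- J -> L
That exhausts the simple backdoor paths. Count: 4.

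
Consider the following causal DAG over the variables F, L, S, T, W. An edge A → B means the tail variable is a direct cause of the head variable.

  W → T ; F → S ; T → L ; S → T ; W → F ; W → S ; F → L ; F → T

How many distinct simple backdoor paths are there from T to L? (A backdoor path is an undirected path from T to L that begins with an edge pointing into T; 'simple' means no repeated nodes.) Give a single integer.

5

A backdoor path from T to L is any simple undirected path whose first edge points into T (i.e. leaves T via a parent).
Parents of T: {F, S, W}.
Enumerating:
  P1: T <- W -> F -> L
  P2: T <- W -> S <- F -> L
  P3: T <- F -> L
  P4: T <- S <- W -> F -> L
  P5: T <- S <- F -> L
That exhausts the simple backdoor paths. Count: 5.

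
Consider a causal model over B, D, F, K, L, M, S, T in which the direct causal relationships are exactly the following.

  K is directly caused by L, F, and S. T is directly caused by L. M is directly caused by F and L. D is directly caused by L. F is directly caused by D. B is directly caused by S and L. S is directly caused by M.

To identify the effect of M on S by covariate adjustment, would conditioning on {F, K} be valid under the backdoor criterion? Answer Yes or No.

No

Backdoor paths from M to S (paths whose first edge points into M):
  P1: M <- L -> D -> F -> K <- S
  P2: M <- L -> B <- S
  P3: M <- L -> K <- S
  P4: M <- F <- D <- L -> B <- S
  P5: M <- F <- D <- L -> K <- S
  P6: M <- F -> K <- L -> B <- S
  P7: M <- F -> K <- S
Condition 1 (no descendant of M in the set): FAILS — K is a descendant of M.
Condition 2 (every backdoor path blocked by {F, K}):
  P1: blocked at chain node F ∈ conditioning set.
  P2: blocked at collider B (neither it nor any descendant is in the conditioning set).
  P3: open — collider(s) K are conditioned on (or have a conditioned descendant) and no non-collider on the path is in the set.
  P4: blocked at chain node F ∈ conditioning set.
  P5: blocked at chain node F ∈ conditioning set.
  P6: blocked at fork node F ∈ conditioning set.
  P7: blocked at fork node F ∈ conditioning set.
{F, K} does not satisfy the backdoor criterion.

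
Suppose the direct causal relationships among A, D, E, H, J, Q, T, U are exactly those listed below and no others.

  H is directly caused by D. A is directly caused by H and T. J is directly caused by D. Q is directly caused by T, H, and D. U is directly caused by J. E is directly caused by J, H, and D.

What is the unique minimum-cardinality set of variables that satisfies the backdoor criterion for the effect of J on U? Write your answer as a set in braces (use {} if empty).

Variables eligible for adjustment (non-descendants of J, excluding J and U): {A, D, H, Q, T}.
Backdoor paths from J to U:
  (none)
With no backdoor paths the empty set already satisfies the criterion, and it is trivially minimal.

{}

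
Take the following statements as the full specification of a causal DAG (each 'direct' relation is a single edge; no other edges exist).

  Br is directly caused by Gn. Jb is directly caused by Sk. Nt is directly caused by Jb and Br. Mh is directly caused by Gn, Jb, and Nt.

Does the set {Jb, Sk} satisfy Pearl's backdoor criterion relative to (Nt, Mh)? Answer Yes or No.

No

Backdoor paths from Nt to Mh (paths whose first edge points into Nt):
  P1: Nt <- Br <- Gn -> Mh
  P2: Nt <- Jb -> Mh
Condition 1 (no descendant of Nt in the set): holds — descendants of Nt are {Mh}; none are in {Jb, Sk}.
Condition 2 (every backdoor path blocked by {Jb, Sk}):
  P1: open — no interior node is in the conditioning set.
  P2: blocked at fork node Jb ∈ conditioning set.
{Jb, Sk} does not satisfy the backdoor criterion.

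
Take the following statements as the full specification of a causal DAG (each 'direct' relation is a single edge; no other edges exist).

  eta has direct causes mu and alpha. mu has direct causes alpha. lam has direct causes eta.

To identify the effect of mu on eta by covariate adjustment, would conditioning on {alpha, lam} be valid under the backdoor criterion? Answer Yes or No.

No

Backdoor paths from mu to eta (paths whose first edge points into mu):
  P1: mu <- alpha -> eta
Condition 1 (no descendant of mu in the set): FAILS — lam is a descendant of mu.
Condition 2 (every backdoor path blocked by {alpha, lam}):
  P1: blocked at fork node alpha ∈ conditioning set.
{alpha, lam} does not satisfy the backdoor criterion.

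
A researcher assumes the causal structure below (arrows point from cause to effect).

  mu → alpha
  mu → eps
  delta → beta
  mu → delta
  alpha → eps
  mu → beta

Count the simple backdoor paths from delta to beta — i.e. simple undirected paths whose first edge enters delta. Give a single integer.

A backdoor path from delta to beta is any simple undirected path whose first edge points into delta (i.e. leaves delta via a parent).
Parents of delta: {mu}.
Enumerating:
  P1: delta <- mu -> beta
That exhausts the simple backdoor paths. Count: 1.

1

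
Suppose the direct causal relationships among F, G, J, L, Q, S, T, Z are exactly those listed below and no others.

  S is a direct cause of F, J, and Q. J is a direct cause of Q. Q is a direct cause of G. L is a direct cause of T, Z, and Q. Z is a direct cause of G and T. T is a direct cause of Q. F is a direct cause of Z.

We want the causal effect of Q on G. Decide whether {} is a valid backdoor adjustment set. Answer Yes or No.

Backdoor paths from Q to G (paths whose first edge points into Q):
  P1: Q <- S -> F -> Z -> G
  P2: Q <- L -> Z -> G
  P3: Q <- L -> T <- Z -> G
  P4: Q <- J <- S -> F -> Z -> G
  P5: Q <- T <- L -> Z -> G
  P6: Q <- T <- Z -> G
Condition 1 (no descendant of Q in the set): holds — descendants of Q are {G}; none are in {}.
Condition 2 (every backdoor path blocked by {}):
  P1: open — no interior node is in the conditioning set.
  P2: open — no interior node is in the conditioning set.
  P3: blocked at collider T (neither it nor any descendant is in the conditioning set).
  P4: open — no interior node is in the conditioning set.
  P5: open — no interior node is in the conditioning set.
  P6: open — no interior node is in the conditioning set.
{} does not satisfy the backdoor criterion.

No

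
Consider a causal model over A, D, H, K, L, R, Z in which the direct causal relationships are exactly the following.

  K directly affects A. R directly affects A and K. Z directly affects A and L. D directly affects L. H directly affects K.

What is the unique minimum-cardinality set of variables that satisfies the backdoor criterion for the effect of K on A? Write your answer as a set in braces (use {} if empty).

Variables eligible for adjustment (non-descendants of K, excluding K and A): {D, H, L, R, Z}.
Backdoor paths from K to A:
  P1: K <- R -> A
The empty set is not sufficient: P1 (K <- R -> A) has no collider blocking it and no conditioned non-collider, so it is open.
Try {R}:
  P1: blocked at fork node R ∈ conditioning set.
{R} contains no descendant of K and blocks every backdoor path.
No other singleton works — e.g. {Z} leaves P1 open — so {R} is the unique smallest valid adjustment set.

{R}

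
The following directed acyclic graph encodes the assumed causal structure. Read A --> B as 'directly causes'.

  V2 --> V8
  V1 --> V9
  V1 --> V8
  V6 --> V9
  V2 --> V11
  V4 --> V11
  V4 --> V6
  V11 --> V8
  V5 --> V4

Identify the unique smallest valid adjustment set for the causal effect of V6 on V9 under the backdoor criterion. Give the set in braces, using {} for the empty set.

{}

Variables eligible for adjustment (non-descendants of V6, excluding V6 and V9): {V1, V11, V2, V4, V5, V8}.
Backdoor paths from V6 to V9:
  P1: V6 <- V4 -> V11 <- V2 -> V8 <- V1 -> V9
  P2: V6 <- V4 -> V11 -> V8 <- V1 -> V9
Each backdoor path contains an unconditioned collider, so every path is already blocked with the empty conditioning set:
  P1: blocked at collider V11 (neither it nor any descendant is in the conditioning set).
  P2: blocked at collider V8 (neither it nor any descendant is in the conditioning set).
The empty set is therefore the unique smallest valid set.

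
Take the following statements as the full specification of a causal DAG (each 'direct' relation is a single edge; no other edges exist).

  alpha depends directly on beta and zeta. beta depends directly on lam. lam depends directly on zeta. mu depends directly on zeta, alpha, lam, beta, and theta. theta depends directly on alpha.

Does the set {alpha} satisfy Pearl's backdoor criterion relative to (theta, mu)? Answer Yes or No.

Yes

Backdoor paths from theta to mu (paths whose first edge points into theta):
  P1: theta <- alpha <- zeta -> lam -> beta -> mu
  P2: theta <- alpha <- zeta -> lam -> mu
  P3: theta <- alpha <- zeta -> mu
  P4: theta <- alpha <- beta <- lam <- zeta -> mu
  P5: theta <- alpha <- beta <- lam -> mu
  P6: theta <- alpha <- beta -> mu
  P7: theta <- alpha -> mu
Condition 1 (no descendant of theta in the set): holds — descendants of theta are {mu}; none are in {alpha}.
Condition 2 (every backdoor path blocked by {alpha}):
  P1: blocked at chain node alpha ∈ conditioning set.
  P2: blocked at chain node alpha ∈ conditioning set.
  P3: blocked at chain node alpha ∈ conditioning set.
  P4: blocked at chain node alpha ∈ conditioning set.
  P5: blocked at chain node alpha ∈ conditioning set.
  P6: blocked at chain node alpha ∈ conditioning set.
  P7: blocked at fork node alpha ∈ conditioning set.
{alpha} satisfies the backdoor criterion.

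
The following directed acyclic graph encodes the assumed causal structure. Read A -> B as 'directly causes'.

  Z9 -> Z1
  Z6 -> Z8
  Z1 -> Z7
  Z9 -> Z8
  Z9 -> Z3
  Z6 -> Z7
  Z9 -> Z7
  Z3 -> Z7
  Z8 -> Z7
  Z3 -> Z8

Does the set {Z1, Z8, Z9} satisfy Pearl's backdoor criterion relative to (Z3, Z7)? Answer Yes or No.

No

Backdoor paths from Z3 to Z7 (paths whose first edge points into Z3):
  P1: Z3 <- Z9 -> Z1 -> Z7
  P2: Z3 <- Z9 -> Z8 <- Z6 -> Z7
  P3: Z3 <- Z9 -> Z8 -> Z7
  P4: Z3 <- Z9 -> Z7
Condition 1 (no descendant of Z3 in the set): FAILS — Z8 is a descendant of Z3.
Condition 2 (every backdoor path blocked by {Z1, Z8, Z9}):
  P1: blocked at fork node Z9 ∈ conditioning set.
  P2: blocked at fork node Z9 ∈ conditioning set.
  P3: blocked at fork node Z9 ∈ conditioning set.
  P4: blocked at fork node Z9 ∈ conditioning set.
{Z1, Z8, Z9} does not satisfy the backdoor criterion.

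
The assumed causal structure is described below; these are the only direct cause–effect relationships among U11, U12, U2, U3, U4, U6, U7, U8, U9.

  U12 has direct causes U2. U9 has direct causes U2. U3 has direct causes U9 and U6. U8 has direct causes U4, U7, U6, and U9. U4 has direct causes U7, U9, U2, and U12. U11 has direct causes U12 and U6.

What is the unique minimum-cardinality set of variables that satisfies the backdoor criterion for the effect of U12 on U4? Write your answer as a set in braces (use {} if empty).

{U2}

Variables eligible for adjustment (non-descendants of U12, excluding U12 and U4): {U2, U3, U6, U7, U9}.
Backdoor paths from U12 to U4:
  P1: U12 <- U2 -> U9 -> U4
  P2: U12 <- U2 -> U9 -> U8 <- U7 -> U4
  P3: U12 <- U2 -> U9 -> U8 <- U4
  P4: U12 <- U2 -> U9 -> U3 <- U6 -> U8 <- U7 -> U4
  P5: U12 <- U2 -> U9 -> U3 <- U6 -> U8 <- U4
  P6: U12 <- U2 -> U4
The empty set is not sufficient: P1 (U12 <- U2 -> U9 -> U4) has no collider blocking it and no conditioned non-collider, so it is open.
Try {U2}:
  P1: blocked at fork node U2 ∈ conditioning set.
  P2: blocked at fork node U2 ∈ conditioning set.
  P3: blocked at fork node U2 ∈ conditioning set.
  P4: blocked at fork node U2 ∈ conditioning set.
  P5: blocked at fork node U2 ∈ conditioning set.
  P6: blocked at fork node U2 ∈ conditioning set.
{U2} contains no descendant of U12 and blocks every backdoor path.
No other singleton works — e.g. {U6} leaves P1 open — so {U2} is the unique smallest valid adjustment set.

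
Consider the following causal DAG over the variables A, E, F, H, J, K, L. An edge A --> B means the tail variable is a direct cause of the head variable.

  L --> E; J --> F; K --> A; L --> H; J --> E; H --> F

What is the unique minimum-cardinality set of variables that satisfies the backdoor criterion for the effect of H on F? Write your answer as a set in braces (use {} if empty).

Variables eligible for adjustment (non-descendants of H, excluding H and F): {A, E, J, K, L}.
Backdoor paths from H to F:
  P1: H <- L -> E <- J -> F
Each backdoor path contains an unconditioned collider, so every path is already blocked with the empty conditioning set:
  P1: blocked at collider E (neither it nor any descendant is in the conditioning set).
The empty set is therefore the unique smallest valid set.

{}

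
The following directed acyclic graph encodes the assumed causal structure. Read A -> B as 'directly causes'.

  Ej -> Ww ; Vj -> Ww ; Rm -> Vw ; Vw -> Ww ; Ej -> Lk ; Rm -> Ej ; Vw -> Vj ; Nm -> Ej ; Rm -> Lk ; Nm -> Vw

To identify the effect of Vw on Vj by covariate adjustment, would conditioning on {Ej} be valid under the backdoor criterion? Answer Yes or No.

Yes

Backdoor paths from Vw to Vj (paths whose first edge points into Vw):
  P1: Vw <- Rm -> Ej -> Ww <- Vj
  P2: Vw <- Rm -> Lk <- Ej -> Ww <- Vj
  P3: Vw <- Nm -> Ej -> Ww <- Vj
Condition 1 (no descendant of Vw in the set): holds — descendants of Vw are {Vj, Ww}; none are in {Ej}.
Condition 2 (every backdoor path blocked by {Ej}):
  P1: blocked at chain node Ej ∈ conditioning set.
  P2: blocked at collider Lk (neither it nor any descendant is in the conditioning set).
  P3: blocked at chain node Ej ∈ conditioning set.
{Ej} satisfies the backdoor criterion.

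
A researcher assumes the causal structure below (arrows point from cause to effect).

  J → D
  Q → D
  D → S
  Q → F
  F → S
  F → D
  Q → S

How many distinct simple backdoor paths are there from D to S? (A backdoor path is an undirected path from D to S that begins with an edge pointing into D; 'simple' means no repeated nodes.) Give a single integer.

A backdoor path from D to S is any simple undirected path whose first edge points into D (i.e. leaves D via a parent).
Parents of D: {F, J, Q}.
Enumerating:
  P1: D <- Q -> F -> S
  P2: D <- Q -> S
  P3: D <- F <- Q -> S
  P4: D <- F -> S
That exhausts the simple backdoor paths. Count: 4.

4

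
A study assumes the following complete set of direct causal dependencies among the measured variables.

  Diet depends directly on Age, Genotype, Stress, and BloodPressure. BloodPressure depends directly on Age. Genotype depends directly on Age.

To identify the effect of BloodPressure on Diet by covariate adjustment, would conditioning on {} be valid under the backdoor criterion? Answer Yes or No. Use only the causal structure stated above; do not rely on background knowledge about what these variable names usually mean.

Backdoor paths from BloodPressure to Diet (paths whose first edge points into BloodPressure):
  P1: BloodPressure <- Age -> Genotype -> Diet
  P2: BloodPressure <- Age -> Diet
Condition 1 (no descendant of BloodPressure in the set): holds — descendants of BloodPressure are {Diet}; none are in {}.
Condition 2 (every backdoor path blocked by {}):
  P1: open — no interior node is in the conditioning set.
  P2: open — no interior node is in the conditioning set.
{} does not satisfy the backdoor criterion.

No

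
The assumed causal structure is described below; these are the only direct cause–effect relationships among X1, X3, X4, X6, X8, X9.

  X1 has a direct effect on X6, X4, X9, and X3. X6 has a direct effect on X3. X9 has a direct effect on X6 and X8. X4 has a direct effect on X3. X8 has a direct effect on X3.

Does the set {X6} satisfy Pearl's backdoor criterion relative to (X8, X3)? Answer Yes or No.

Backdoor paths from X8 to X3 (paths whose first edge points into X8):
  P1: X8 <- X9 <- X1 -> X4 -> X3
  P2: X8 <- X9 <- X1 -> X6 -> X3
  P3: X8 <- X9 <- X1 -> X3
  P4: X8 <- X9 -> X6 <- X1 -> X4 -> X3
  P5: X8 <- X9 -> X6 <- X1 -> X3
  P6: X8 <- X9 -> X6 -> X3
Condition 1 (no descendant of X8 in the set): holds — descendants of X8 are {X3}; none are in {X6}.
Condition 2 (every backdoor path blocked by {X6}):
  P1: open — no interior node is in the conditioning set.
  P2: blocked at chain node X6 ∈ conditioning set.
  P3: open — no interior node is in the conditioning set.
  P4: open — collider(s) X6 are conditioned on (or have a conditioned descendant) and no non-collider on the path is in the set.
  P5: open — collider(s) X6 are conditioned on (or have a conditioned descendant) and no non-collider on the path is in the set.
  P6: blocked at chain node X6 ∈ conditioning set.
{X6} does not satisfy the backdoor criterion.

No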